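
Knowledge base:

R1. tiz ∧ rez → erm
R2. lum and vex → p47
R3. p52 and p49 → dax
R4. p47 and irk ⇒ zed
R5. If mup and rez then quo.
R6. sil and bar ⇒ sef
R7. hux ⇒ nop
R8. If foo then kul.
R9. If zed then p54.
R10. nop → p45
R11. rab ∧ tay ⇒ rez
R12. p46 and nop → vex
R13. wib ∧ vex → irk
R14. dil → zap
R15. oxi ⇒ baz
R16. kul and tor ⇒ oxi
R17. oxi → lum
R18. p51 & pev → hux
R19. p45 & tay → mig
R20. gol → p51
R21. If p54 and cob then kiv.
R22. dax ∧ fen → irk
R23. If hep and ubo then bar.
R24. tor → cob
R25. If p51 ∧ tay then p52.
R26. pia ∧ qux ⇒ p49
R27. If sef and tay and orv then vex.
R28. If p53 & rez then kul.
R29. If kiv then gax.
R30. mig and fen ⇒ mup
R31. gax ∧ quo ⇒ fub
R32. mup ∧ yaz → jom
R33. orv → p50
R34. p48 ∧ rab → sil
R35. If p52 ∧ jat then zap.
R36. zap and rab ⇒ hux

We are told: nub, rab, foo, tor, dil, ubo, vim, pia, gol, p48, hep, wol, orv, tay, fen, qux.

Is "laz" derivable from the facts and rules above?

No

Forward chaining from the given facts derives: kul, rez, zap, oxi, lum, p51, bar, cob, p52, p49, p50, sil, hux, dax, sef, nop, p45, baz, mig, irk, vex, mup, p47, zed, quo, p54, kiv, gax, fub.
No rule has laz as its conclusion, and it is not among the given facts.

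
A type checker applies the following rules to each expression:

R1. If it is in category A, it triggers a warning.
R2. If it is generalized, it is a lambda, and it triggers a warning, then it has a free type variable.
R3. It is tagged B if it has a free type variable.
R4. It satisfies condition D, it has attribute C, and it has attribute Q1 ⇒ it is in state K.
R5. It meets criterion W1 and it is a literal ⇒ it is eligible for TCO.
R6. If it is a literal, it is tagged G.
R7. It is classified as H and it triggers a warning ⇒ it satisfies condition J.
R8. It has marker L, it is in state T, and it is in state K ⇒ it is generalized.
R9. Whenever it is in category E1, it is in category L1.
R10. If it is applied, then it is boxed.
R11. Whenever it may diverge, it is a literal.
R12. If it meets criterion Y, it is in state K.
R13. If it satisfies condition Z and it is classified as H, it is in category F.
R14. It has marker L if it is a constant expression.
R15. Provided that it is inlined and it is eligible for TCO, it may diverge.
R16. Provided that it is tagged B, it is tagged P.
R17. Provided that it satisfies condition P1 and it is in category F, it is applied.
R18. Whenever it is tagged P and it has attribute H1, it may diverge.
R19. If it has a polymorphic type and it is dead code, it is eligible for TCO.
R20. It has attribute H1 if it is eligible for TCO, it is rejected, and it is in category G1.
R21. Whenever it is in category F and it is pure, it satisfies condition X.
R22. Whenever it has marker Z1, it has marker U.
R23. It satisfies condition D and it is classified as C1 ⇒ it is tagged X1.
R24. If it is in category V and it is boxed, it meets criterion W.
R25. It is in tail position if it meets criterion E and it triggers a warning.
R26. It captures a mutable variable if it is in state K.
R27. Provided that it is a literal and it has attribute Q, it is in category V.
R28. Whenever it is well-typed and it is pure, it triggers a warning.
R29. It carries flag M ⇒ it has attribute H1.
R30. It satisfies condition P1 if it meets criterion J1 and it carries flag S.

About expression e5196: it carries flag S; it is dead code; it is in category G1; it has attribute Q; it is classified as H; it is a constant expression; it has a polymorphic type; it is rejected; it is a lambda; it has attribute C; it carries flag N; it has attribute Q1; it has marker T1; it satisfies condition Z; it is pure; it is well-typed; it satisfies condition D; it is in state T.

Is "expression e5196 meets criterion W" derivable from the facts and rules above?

Forward chaining from the given facts derives: is in state K, is in category F, has marker L, is eligible for TCO, has attribute H1, satisfies condition X, captures a mutable variable, triggers a warning, satisfies condition J, is generalized, has a free type variable, is tagged B, is tagged P, may diverge, is a literal, is in category V, is tagged G.
The only rule concluding "it meets criterion W" is R24, which needs "it is boxed"; that is never established.

No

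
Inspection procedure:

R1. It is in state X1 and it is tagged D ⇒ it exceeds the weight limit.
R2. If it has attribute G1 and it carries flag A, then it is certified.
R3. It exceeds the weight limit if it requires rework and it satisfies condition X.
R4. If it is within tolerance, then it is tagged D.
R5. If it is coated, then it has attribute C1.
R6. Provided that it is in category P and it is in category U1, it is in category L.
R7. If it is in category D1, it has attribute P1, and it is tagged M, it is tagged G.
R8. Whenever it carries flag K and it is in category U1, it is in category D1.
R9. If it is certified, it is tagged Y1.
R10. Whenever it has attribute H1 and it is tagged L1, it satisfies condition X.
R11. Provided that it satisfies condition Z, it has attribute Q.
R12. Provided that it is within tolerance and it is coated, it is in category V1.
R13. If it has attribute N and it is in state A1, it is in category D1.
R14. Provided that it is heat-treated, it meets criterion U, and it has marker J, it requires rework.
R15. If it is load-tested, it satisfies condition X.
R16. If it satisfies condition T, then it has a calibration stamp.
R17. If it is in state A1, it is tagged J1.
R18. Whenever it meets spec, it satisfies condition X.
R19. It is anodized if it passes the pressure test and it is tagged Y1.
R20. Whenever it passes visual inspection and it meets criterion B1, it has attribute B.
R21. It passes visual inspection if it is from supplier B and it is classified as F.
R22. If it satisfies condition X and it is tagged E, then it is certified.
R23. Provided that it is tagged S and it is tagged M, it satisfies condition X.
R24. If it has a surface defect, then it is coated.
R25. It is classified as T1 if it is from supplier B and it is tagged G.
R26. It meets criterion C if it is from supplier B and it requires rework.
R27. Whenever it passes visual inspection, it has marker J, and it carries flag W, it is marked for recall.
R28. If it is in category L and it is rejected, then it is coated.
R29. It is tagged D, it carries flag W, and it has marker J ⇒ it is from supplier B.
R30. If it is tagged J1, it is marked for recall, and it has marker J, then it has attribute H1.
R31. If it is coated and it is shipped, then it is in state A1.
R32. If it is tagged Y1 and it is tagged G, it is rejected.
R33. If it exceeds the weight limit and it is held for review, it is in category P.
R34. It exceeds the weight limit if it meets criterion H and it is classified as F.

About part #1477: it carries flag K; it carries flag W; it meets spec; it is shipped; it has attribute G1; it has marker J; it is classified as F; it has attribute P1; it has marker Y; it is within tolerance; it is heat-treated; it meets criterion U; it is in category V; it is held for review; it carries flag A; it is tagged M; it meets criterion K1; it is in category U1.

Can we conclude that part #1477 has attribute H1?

Yes

By R2 (it has attribute G1, it carries flag A): it is certified.
By R4 (it is within tolerance): it is tagged D.
By R8 (it carries flag K, it is in category U1): it is in category D1.
By R9 (it is certified): it is tagged Y1.
By R14 (it is heat-treated, it meets criterion U, it has marker J): it requires rework.
By R18 (it meets spec): it satisfies condition X.
By R29 (it is tagged D, it carries flag W, it has marker J): it is from supplier B.
By R3 (it requires rework, it satisfies condition X): it exceeds the weight limit.
By R7 (it is in category D1, it has attribute P1, it is tagged M): it is tagged G.
By R21 (it is from supplier B, it is classified as F): it passes visual inspection.
By R27 (it passes visual inspection, it has marker J, it carries flag W): it is marked for recall.
By R32 (it is tagged Y1, it is tagged G): it is rejected.
By R33 (it exceeds the weight limit, it is held for review): it is in category P.
By R6 (it is in category P, it is in category U1): it is in category L.
By R28 (it is in category L, it is rejected): it is coated.
By R31 (it is coated, it is shipped): it is in state A1.
By R17 (it is in state A1): it is tagged J1.
By R30 (it is tagged J1, it is marked for recall, it has marker J): it has attribute H1.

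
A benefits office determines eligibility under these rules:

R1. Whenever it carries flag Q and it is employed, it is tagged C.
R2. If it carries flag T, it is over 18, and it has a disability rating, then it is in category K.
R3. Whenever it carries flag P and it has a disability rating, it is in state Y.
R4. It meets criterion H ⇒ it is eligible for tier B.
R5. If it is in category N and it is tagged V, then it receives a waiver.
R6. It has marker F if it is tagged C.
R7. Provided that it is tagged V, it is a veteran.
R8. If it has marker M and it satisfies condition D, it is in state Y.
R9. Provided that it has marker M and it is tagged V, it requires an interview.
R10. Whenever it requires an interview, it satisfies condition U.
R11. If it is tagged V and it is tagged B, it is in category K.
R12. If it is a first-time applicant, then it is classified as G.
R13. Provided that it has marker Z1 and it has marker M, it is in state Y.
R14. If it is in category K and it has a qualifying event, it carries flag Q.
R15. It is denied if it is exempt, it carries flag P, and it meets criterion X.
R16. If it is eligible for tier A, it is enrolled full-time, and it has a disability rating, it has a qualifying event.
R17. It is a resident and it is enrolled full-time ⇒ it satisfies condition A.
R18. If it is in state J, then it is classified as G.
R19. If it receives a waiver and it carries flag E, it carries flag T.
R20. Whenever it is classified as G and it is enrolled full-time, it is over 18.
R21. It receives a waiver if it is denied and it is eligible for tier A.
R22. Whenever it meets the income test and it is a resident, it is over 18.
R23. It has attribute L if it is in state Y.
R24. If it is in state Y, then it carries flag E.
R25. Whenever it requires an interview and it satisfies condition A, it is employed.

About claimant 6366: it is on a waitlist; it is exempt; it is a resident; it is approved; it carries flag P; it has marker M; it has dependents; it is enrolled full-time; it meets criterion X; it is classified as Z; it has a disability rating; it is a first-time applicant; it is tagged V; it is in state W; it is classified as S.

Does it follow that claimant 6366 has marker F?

Forward chaining from the given facts derives: is in state Y, is a veteran, requires an interview, satisfies condition U, is classified as G, is denied, satisfies condition A, is over 18, has attribute L, carries flag E, is employed.
The only rule concluding "it has marker F" is R6, which needs "it is tagged C"; that is never established.

No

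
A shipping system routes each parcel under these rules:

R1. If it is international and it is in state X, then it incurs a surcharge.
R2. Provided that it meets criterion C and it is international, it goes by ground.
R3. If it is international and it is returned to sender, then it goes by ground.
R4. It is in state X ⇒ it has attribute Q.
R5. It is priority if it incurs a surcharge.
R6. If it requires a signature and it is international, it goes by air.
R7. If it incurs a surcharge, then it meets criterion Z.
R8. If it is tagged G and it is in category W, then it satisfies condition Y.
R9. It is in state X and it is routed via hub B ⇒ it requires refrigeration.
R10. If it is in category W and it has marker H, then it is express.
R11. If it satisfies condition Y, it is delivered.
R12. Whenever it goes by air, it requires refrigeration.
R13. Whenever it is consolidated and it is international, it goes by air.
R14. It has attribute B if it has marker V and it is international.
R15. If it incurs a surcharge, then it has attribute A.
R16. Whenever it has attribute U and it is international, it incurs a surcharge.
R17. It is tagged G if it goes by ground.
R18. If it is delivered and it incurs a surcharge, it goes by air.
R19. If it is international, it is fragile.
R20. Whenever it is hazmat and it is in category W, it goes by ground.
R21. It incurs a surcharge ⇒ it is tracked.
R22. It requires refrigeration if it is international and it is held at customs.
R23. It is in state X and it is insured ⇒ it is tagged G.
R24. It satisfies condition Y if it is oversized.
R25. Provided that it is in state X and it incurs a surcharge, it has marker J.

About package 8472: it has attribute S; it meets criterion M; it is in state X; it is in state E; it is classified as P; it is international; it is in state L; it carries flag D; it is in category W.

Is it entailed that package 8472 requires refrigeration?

No

Forward chaining from the given facts derives: incurs a surcharge, has attribute Q, is priority, meets criterion Z, has attribute A, is fragile, is tracked, has marker J.
Rules concluding "it requires refrigeration": R9 needs "it is routed via hub B"; R12 needs "it goes by air"; R22 needs "it is held at customs" — none of these are established.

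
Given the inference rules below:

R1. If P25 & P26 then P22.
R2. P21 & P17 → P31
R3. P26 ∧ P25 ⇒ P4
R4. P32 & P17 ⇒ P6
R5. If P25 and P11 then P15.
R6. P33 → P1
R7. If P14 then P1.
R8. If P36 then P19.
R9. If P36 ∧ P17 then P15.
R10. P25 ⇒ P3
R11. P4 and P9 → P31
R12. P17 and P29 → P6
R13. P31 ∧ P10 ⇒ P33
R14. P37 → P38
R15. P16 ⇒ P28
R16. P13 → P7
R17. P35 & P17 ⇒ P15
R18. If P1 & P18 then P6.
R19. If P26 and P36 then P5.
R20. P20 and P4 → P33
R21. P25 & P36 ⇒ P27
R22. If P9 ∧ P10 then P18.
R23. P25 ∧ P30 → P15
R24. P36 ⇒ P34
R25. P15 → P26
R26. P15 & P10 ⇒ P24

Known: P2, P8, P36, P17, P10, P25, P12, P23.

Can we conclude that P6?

No

Forward chaining from the given facts derives: P19, P15, P3, P27, P34, P26, P24, P22, P4, P5.
Rules concluding P6: R4 needs P32; R12 needs P29; R18 needs P1 — none of these are established.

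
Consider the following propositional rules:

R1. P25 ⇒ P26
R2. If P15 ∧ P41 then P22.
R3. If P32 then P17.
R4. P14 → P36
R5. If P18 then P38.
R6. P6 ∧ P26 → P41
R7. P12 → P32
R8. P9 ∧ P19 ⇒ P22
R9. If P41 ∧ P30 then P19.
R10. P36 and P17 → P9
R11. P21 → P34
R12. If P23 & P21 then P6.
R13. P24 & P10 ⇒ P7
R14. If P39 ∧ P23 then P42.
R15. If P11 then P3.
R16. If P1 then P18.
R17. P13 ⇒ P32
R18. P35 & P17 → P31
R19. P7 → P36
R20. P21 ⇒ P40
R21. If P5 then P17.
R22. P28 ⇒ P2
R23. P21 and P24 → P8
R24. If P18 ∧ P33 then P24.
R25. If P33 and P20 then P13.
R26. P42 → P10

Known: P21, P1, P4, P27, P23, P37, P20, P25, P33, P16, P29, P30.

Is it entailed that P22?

Forward chaining from the given facts derives: P26, P34, P6, P18, P40, P24, P13, P38, P41, P19, P32, P8, P17.
Rules concluding P22: R2 needs P15; R8 needs P9 — none of these are established.

No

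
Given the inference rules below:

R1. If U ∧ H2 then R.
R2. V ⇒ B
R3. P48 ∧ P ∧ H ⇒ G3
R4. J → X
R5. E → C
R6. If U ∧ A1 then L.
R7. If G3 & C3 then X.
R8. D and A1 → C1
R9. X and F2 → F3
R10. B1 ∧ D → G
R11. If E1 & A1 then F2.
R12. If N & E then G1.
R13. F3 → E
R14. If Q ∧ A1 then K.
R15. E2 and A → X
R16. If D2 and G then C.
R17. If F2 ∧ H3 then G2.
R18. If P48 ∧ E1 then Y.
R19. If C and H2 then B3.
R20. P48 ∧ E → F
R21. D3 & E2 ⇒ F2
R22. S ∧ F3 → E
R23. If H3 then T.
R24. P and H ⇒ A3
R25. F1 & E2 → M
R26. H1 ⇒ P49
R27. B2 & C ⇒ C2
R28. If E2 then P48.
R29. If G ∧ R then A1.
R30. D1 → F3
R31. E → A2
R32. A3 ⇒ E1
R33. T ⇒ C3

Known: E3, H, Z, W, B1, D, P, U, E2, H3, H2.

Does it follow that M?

No

Forward chaining from the given facts derives: R, G, T, A3, P48, A1, E1, C3, G3, L, X, C1, F2, G2, Y, F3, E, F, A2, C, B3.
The only rule concluding M is R25, which needs F1; that is never established.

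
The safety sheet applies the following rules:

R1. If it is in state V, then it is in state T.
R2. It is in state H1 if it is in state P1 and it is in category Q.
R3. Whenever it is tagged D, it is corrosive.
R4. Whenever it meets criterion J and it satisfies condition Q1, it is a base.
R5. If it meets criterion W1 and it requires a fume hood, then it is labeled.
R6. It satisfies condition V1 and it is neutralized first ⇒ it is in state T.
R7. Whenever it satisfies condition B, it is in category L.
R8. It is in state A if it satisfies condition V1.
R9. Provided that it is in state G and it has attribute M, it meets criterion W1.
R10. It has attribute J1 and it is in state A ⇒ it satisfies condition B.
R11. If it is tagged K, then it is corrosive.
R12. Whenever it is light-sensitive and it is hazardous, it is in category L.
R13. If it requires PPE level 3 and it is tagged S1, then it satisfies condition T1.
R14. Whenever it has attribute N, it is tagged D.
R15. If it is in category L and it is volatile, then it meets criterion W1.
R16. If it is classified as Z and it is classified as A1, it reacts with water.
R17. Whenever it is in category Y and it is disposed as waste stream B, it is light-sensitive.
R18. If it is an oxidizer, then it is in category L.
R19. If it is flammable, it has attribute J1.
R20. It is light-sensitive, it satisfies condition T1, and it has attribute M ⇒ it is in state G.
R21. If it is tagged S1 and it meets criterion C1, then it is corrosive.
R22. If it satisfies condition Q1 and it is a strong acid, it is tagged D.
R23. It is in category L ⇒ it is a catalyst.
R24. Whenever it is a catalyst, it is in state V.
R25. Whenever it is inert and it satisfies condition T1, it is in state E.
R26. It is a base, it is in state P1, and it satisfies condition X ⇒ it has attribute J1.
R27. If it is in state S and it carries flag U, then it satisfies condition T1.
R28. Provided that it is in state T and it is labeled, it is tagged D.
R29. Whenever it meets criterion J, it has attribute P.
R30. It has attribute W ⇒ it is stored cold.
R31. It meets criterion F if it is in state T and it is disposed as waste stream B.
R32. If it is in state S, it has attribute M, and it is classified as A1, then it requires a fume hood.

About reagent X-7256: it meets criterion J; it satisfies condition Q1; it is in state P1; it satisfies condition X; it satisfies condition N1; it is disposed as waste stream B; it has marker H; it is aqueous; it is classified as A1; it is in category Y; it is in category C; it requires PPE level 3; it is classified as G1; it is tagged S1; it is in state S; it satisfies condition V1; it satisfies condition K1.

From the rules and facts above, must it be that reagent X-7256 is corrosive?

No

Forward chaining from the given facts derives: is a base, is in state A, satisfies condition T1, is light-sensitive, has attribute J1, has attribute P, satisfies condition B, is in category L, is a catalyst, is in state V, is in state T, meets criterion F.
Rules concluding "it is corrosive": R3 needs "it is tagged D"; R11 needs "it is tagged K"; R21 needs "it meets criterion C1" — none of these are established.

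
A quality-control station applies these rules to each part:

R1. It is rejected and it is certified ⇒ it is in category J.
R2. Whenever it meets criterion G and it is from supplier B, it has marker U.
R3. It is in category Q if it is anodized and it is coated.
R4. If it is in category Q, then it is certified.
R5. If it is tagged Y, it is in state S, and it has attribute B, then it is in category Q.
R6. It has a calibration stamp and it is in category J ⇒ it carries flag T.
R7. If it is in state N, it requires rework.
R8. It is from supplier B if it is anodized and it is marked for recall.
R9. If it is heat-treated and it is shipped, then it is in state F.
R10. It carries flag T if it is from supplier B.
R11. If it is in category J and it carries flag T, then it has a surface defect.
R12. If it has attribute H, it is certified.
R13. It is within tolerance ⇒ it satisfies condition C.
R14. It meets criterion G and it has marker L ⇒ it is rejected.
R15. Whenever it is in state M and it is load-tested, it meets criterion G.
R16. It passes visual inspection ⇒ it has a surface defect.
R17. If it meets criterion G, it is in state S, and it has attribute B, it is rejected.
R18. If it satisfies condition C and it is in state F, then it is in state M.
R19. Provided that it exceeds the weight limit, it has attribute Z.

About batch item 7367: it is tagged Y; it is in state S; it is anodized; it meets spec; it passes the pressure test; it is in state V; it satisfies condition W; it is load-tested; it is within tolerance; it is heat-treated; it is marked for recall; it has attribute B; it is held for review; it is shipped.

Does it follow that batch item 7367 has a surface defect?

Yes

By R5 (it is tagged Y, it is in state S, it has attribute B): it is in category Q.
By R8 (it is anodized, it is marked for recall): it is from supplier B.
By R9 (it is heat-treated, it is shipped): it is in state F.
By R10 (it is from supplier B): it carries flag T.
By R13 (it is within tolerance): it satisfies condition C.
By R18 (it satisfies condition C, it is in state F): it is in state M.
By R4 (it is in category Q): it is certified.
By R15 (it is in state M, it is load-tested): it meets criterion G.
By R17 (it meets criterion G, it is in state S, it has attribute B): it is rejected.
By R1 (it is rejected, it is certified): it is in category J.
By R11 (it is in category J, it carries flag T): it has a surface defect.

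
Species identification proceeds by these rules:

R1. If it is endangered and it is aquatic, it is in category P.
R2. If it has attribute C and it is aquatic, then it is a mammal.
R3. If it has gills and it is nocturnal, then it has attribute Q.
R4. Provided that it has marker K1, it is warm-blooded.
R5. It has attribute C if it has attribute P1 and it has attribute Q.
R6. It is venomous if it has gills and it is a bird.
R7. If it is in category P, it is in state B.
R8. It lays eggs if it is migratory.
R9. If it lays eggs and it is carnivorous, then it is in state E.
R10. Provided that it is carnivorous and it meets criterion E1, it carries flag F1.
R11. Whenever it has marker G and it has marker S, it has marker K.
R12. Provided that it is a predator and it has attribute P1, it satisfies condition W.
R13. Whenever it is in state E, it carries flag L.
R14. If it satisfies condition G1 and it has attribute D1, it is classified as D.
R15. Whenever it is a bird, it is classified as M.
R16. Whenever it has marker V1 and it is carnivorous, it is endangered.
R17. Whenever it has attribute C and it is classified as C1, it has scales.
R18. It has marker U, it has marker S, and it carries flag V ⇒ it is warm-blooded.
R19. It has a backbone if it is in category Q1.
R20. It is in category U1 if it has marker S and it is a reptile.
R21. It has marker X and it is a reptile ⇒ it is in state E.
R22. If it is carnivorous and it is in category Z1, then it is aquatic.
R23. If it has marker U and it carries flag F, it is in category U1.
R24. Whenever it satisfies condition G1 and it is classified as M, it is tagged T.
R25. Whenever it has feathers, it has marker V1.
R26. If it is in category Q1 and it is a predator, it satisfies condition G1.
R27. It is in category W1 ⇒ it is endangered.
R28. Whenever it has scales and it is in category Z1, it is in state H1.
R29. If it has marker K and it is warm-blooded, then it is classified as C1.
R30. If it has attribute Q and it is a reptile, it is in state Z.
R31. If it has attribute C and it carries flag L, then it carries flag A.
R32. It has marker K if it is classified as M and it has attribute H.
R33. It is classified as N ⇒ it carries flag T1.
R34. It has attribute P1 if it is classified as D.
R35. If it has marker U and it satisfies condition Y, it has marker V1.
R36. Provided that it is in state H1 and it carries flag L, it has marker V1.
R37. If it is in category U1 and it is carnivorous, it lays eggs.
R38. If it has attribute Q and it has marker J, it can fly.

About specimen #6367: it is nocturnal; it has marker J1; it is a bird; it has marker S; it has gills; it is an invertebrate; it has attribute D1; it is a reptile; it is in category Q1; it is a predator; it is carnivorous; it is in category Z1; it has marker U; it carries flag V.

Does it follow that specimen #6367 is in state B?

Forward chaining from the given facts derives: has attribute Q, is venomous, is classified as M, is warm-blooded, has a backbone, is in category U1, is aquatic, satisfies condition G1, is in state Z, lays eggs, is in state E, carries flag L, is classified as D, is tagged T, has attribute P1, has attribute C, satisfies condition W, carries flag A, is a mammal.
The only rule concluding "it is in state B" is R7, which needs "it is in category P"; that is never established.

No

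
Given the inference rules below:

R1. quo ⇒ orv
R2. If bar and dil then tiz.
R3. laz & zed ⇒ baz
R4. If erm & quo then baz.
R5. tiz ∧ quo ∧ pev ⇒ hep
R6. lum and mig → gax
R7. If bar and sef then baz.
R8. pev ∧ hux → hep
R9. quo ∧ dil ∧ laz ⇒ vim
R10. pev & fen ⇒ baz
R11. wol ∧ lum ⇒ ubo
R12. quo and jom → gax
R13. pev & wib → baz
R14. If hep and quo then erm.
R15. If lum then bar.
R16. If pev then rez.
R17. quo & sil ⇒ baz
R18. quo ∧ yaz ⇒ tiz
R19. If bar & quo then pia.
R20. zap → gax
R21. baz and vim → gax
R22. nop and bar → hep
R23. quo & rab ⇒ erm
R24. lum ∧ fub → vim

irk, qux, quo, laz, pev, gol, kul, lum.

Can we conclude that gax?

No

Forward chaining from the given facts derives: orv, bar, rez, pia.
Rules concluding gax: R6 needs mig; R12 needs jom; R20 needs zap; R21 needs baz — none of these are established.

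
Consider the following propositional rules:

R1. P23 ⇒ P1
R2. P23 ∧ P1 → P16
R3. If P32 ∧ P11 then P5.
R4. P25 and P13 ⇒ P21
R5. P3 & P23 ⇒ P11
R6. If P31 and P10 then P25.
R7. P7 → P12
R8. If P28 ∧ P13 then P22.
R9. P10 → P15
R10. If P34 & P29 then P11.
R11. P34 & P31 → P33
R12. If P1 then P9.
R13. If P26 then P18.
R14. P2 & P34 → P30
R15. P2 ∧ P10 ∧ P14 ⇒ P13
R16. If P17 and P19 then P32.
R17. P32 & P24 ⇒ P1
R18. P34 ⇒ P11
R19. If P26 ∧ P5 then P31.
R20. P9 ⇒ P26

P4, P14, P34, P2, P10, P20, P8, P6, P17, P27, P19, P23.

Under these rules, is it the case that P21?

P1  (by R1: P23)
P9  (by R12: P1)
P13  (by R15: P2, P10, P14)
P32  (by R16: P17, P19)
P11  (by R18: P34)
P26  (by R20: P9)
P5  (by R3: P32, P11)
P31  (by R19: P26, P5)
P25  (by R6: P31, P10)
P21  (by R4: P25, P13)

Yes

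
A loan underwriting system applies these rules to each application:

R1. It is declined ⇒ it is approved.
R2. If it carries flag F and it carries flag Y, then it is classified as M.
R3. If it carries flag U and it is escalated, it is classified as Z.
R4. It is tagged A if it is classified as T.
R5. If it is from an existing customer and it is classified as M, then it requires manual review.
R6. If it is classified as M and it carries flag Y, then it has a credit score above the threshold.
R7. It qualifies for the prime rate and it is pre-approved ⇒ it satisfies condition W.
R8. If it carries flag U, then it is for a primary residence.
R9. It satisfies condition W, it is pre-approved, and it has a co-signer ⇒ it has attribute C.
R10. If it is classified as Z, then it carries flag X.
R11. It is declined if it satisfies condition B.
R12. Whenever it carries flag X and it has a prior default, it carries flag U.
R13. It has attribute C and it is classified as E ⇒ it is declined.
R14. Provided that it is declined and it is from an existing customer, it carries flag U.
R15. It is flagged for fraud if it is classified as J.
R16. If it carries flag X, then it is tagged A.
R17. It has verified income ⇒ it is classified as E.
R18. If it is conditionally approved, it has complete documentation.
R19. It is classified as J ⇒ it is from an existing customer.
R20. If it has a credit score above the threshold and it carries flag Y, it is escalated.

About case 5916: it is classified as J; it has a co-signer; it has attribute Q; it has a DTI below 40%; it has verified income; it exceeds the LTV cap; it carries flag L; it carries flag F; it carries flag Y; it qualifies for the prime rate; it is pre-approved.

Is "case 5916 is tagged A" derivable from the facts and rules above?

By R2 (it carries flag F, it carries flag Y): it is classified as M.
By R6 (it is classified as M, it carries flag Y): it has a credit score above the threshold.
By R7 (it qualifies for the prime rate, it is pre-approved): it satisfies condition W.
By R9 (it satisfies condition W, it is pre-approved, it has a co-signer): it has attribute C.
By R17 (it has verified income): it is classified as E.
By R19 (it is classified as J): it is from an existing customer.
By R20 (it has a credit score above the threshold, it carries flag Y): it is escalated.
By R13 (it has attribute C, it is classified as E): it is declined.
By R14 (it is declined, it is from an existing customer): it carries flag U.
By R3 (it carries flag U, it is escalated): it is classified as Z.
By R10 (it is classified as Z): it carries flag X.
By R16 (it carries flag X): it is tagged A.

Yes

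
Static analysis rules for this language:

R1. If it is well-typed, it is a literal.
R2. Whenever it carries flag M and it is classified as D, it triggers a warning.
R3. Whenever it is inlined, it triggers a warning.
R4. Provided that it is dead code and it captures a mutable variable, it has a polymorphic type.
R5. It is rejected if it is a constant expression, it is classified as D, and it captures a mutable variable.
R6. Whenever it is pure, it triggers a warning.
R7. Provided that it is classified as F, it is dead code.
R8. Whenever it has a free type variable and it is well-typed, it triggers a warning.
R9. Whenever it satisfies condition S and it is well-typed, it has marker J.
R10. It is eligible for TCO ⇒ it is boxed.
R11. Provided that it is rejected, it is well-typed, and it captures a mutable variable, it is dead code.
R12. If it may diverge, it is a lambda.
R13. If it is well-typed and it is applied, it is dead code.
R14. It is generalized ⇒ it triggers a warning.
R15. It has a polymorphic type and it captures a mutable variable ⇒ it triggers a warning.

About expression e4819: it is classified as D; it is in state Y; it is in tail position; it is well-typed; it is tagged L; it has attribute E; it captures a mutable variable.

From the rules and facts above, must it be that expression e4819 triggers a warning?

Forward chaining from the given facts derives: is a literal.
Rules concluding "it triggers a warning": R2 needs "it carries flag M"; R3 needs "it is inlined"; R6 needs "it is pure"; R8 needs "it has a free type variable"; R14 needs "it is generalized"; R15 needs "it has a polymorphic type" — none of these are established.

No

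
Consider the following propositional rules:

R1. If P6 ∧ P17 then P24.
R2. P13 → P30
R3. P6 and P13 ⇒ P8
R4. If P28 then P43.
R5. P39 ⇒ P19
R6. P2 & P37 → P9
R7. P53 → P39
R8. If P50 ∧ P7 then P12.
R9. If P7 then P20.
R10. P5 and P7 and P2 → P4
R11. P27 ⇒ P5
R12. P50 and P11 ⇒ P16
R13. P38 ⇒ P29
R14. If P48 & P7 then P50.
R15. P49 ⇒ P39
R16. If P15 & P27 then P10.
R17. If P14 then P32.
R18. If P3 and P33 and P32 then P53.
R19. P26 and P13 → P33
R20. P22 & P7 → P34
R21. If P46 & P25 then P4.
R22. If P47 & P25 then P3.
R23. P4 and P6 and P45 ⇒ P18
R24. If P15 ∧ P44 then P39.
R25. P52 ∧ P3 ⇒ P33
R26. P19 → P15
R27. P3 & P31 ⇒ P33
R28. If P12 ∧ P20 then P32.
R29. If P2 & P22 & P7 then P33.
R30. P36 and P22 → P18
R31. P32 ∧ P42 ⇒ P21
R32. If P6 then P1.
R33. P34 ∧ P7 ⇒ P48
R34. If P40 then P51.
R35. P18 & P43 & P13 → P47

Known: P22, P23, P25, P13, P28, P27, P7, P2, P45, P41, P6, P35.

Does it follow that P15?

Yes

P43  (by R4: P28)
P20  (by R9: P7)
P5  (by R11: P27)
P34  (by R20: P22, P7)
P33  (by R29: P2, P22, P7)
P48  (by R33: P34, P7)
P4  (by R10: P5, P7, P2)
P50  (by R14: P48, P7)
P18  (by R23: P4, P6, P45)
P47  (by R35: P18, P43, P13)
P12  (by R8: P50, P7)
P3  (by R22: P47, P25)
P32  (by R28: P12, P20)
P53  (by R18: P3, P33, P32)
P39  (by R7: P53)
P19  (by R5: P39)
P15  (by R26: P19)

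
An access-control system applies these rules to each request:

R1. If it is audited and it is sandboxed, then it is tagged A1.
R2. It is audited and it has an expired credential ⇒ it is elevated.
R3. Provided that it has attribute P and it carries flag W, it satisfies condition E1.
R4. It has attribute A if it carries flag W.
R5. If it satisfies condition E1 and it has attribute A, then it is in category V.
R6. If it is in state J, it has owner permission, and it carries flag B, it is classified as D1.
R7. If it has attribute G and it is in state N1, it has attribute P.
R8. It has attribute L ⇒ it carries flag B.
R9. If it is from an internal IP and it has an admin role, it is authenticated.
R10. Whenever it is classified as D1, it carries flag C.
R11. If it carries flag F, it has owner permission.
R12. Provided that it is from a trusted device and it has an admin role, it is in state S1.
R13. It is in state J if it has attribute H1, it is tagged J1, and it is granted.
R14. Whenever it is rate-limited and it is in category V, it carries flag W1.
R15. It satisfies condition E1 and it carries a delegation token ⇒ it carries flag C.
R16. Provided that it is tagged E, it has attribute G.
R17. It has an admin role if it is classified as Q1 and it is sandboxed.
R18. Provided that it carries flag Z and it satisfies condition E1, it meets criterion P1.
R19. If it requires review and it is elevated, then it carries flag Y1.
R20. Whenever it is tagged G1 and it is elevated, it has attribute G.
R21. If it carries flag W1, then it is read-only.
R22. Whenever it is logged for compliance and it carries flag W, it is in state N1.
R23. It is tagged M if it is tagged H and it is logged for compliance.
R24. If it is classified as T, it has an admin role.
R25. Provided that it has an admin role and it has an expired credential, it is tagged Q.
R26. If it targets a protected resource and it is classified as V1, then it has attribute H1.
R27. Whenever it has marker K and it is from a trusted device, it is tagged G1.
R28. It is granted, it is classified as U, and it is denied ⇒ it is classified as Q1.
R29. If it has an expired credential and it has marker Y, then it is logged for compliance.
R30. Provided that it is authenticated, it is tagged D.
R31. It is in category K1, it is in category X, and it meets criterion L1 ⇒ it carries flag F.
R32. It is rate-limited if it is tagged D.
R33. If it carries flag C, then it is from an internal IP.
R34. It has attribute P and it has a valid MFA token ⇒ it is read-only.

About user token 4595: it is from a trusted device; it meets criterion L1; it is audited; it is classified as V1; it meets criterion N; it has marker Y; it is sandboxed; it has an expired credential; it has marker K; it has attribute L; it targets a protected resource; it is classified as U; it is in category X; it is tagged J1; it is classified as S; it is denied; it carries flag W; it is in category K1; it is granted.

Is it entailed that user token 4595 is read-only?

By R2 (it is audited, it has an expired credential): it is elevated.
By R4 (it carries flag W): it has attribute A.
By R8 (it has attribute L): it carries flag B.
By R26 (it targets a protected resource, it is classified as V1): it has attribute H1.
By R27 (it has marker K, it is from a trusted device): it is tagged G1.
By R28 (it is granted, it is classified as U, it is denied): it is classified as Q1.
By R29 (it has an expired credential, it has marker Y): it is logged for compliance.
By R31 (it is in category K1, it is in category X, it meets criterion L1): it carries flag F.
By R11 (it carries flag F): it has owner permission.
By R13 (it has attribute H1, it is tagged J1, it is granted): it is in state J.
By R17 (it is classified as Q1, it is sandboxed): it has an admin role.
By R20 (it is tagged G1, it is elevated): it has attribute G.
By R22 (it is logged for compliance, it carries flag W): it is in state N1.
By R6 (it is in state J, it has owner permission, it carries flag B): it is classified as D1.
By R7 (it has attribute G, it is in state N1): it has attribute P.
By R10 (it is classified as D1): it carries flag C.
By R33 (it carries flag C): it is from an internal IP.
By R3 (it has attribute P, it carries flag W): it satisfies condition E1.
By R5 (it satisfies condition E1, it has attribute A): it is in category V.
By R9 (it is from an internal IP, it has an admin role): it is authenticated.
By R30 (it is authenticated): it is tagged D.
By R32 (it is tagged D): it is rate-limited.
By R14 (it is rate-limited, it is in category V): it carries flag W1.
By R21 (it carries flag W1): it is read-only.

Yes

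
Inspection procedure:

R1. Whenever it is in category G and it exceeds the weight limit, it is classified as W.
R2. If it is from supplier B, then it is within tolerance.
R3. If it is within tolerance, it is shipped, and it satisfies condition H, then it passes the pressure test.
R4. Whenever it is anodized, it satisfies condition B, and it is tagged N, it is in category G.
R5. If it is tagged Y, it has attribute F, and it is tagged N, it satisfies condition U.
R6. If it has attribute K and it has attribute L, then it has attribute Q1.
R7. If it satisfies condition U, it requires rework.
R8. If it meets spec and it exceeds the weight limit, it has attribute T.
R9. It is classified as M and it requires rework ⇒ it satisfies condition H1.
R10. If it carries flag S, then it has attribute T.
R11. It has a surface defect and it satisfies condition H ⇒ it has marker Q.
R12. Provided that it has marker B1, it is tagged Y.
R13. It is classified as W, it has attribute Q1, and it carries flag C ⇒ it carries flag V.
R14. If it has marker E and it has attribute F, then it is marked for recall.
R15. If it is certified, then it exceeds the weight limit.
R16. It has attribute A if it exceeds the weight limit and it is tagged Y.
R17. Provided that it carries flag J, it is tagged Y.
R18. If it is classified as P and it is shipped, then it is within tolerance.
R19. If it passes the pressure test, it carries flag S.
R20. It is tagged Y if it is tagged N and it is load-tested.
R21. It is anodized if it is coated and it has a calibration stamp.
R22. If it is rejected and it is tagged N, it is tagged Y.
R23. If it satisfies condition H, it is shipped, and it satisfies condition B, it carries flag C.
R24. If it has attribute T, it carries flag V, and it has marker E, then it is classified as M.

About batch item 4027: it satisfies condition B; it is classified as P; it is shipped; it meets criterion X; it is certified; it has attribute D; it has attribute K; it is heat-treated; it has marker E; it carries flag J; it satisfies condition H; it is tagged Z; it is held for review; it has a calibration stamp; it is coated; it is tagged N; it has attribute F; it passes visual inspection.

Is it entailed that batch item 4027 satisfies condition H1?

No

Forward chaining from the given facts derives: is marked for recall, exceeds the weight limit, is tagged Y, is within tolerance, is anodized, carries flag C, passes the pressure test, is in category G, satisfies condition U, requires rework, has attribute A, carries flag S, is classified as W, has attribute T.
The only rule concluding "it satisfies condition H1" is R9, which needs "it is classified as M"; that is never established.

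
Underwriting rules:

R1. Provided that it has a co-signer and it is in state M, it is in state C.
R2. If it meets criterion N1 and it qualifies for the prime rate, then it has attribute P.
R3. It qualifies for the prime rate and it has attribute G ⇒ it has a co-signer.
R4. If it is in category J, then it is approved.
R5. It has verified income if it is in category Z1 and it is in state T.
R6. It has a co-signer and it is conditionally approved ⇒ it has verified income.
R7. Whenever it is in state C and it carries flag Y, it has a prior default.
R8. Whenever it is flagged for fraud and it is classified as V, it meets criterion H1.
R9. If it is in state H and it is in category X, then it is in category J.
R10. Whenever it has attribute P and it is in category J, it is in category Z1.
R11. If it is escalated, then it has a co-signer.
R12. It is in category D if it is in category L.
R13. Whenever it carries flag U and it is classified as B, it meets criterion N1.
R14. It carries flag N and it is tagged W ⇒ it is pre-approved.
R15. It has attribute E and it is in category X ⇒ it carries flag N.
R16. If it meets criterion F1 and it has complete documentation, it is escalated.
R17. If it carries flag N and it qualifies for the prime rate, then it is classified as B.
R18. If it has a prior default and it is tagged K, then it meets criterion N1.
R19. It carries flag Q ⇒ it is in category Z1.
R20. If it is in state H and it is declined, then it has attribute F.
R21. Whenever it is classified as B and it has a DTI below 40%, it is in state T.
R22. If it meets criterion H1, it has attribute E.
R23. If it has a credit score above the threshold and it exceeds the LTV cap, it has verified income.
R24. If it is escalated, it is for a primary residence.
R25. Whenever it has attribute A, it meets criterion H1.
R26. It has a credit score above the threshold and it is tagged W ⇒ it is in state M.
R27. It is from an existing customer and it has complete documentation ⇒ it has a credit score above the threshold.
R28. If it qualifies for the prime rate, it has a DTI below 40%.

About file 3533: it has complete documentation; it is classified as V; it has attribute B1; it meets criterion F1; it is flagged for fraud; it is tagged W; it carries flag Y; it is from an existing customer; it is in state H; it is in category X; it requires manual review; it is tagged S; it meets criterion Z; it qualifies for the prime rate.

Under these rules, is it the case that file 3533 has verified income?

Forward chaining from the given facts derives: meets criterion H1, is in category J, is escalated, has attribute E, is for a primary residence, has a credit score above the threshold, has a DTI below 40%, is approved, has a co-signer, carries flag N, is classified as B, is in state T, is in state M, is in state C, has a prior default, is pre-approved.
Rules concluding "it has verified income": R5 needs "it is in category Z1"; R6 needs "it is conditionally approved"; R23 needs "it exceeds the LTV cap" — none of these are established.

No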